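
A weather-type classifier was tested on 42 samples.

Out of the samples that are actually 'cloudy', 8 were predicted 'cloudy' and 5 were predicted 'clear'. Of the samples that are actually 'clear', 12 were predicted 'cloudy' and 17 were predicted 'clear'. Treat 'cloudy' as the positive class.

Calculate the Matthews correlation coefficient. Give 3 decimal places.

MCC = (TP·TN − FP·FN) / √((TP+FP)(TP+FN)(TN+FP)(TN+FN))
Numerator = 8·17 − 12·5 = 76
Denominator = √(20·13·29·22) = √165880 = 407.2837
MCC = 76 / 407.2837 = 0.187

0.187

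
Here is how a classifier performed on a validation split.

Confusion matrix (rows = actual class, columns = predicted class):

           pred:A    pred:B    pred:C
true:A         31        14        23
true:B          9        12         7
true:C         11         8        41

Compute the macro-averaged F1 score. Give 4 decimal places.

0.5114

Per-class F1 score (2·TP/(2·TP+FP+FN)):
  A: TP=31, FP=9+11=20, FN=14+23=37 → 62/119 = 0.52101
  B: TP=12, FP=14+8=22, FN=9+7=16 → 24/62 = 0.38710
  C: TP=41, FP=23+7=30, FN=11+8=19 → 82/131 = 0.62595
Macro-F1 score = mean = (0.52101 + 0.38710 + 0.62595) / 3 = 0.5114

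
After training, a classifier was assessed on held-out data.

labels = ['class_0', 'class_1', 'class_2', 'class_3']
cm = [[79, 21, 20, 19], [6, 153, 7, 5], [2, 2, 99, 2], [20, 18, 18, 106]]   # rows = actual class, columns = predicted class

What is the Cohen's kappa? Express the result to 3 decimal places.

0.675

Observed agreement pₒ = trace/N = 437/577 = 0.7574
Expected agreement pₑ = Σ (rowᵢ·colᵢ)/N² = (139·107 + 171·194 + 105·144 + 162·132)/577² = 0.2540
κ = (pₒ − pₑ)/(1 − pₑ) = (0.7574 − 0.2540)/(1 − 0.2540) = 0.675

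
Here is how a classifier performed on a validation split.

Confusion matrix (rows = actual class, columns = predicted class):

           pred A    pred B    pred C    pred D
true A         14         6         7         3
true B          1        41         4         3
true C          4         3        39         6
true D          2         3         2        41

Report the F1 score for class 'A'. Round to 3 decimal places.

F1 score = 2·TP/(2·TP+FP+FN).
A: TP=14, FP=1+4+2=7, FN=6+7+3=16 → 28/51 = 0.5490

0.549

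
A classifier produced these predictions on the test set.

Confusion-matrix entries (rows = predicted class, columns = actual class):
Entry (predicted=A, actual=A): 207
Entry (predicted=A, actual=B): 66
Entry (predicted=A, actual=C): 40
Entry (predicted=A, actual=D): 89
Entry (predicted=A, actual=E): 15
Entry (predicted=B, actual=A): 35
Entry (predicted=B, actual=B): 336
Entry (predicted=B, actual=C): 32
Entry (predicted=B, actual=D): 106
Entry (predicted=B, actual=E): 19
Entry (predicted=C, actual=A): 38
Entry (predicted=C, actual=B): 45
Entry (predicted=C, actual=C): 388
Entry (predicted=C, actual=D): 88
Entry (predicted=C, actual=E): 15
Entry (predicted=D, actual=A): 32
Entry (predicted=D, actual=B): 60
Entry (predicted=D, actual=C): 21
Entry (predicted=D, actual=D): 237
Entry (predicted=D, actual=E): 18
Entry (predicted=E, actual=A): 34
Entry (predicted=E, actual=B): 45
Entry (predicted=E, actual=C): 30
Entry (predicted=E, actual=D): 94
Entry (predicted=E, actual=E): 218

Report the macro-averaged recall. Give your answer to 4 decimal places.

Per-class recall (TP/(TP+FN)):
  A: TP=207, FN=35+38+32+34=139 → 207/346 = 0.59827
  B: TP=336, FN=66+45+60+45=216 → 336/552 = 0.60870
  C: TP=388, FN=40+32+21+30=123 → 388/511 = 0.75930
  D: TP=237, FN=89+106+88+94=377 → 237/614 = 0.38599
  E: TP=218, FN=15+19+15+18=67 → 218/285 = 0.76491
Macro-recall = mean = (0.59827 + 0.60870 + 0.75930 + 0.38599 + 0.76491) / 5 = 0.6234

0.6234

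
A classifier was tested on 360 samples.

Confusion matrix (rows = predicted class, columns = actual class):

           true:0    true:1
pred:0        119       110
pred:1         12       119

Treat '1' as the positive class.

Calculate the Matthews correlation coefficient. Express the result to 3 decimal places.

MCC = (TP·TN − FP·FN) / √((TP+FP)(TP+FN)(TN+FP)(TN+FN))
Numerator = 119·119 − 12·110 = 12841
Denominator = √(131·229·131·229) = √899940001 = 29999.0000
MCC = 12841 / 29999.0000 = 0.428

0.428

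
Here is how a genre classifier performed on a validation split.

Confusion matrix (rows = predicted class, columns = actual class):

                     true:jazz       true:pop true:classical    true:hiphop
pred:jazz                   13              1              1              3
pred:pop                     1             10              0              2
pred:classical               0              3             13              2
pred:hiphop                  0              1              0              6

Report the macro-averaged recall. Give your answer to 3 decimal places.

0.746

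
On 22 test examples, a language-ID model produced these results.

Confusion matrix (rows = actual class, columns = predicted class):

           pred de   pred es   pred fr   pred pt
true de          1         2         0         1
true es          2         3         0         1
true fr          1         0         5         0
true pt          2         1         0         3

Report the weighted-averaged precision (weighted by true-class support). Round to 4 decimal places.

0.6030

Per-class precision (TP/(TP+FP)):
  de: TP=1, FP=2+1+2=5 → 1/6 = 0.16667
  es: TP=3, FP=2+0+1=3 → 3/6 = 0.50000
  fr: TP=5, FP=0+0+0=0 → 5/5 = 1.00000
  pt: TP=3, FP=1+1+0=2 → 3/5 = 0.60000
Weighted-precision = Σ (supportᵢ/N)·precisionᵢ with N=22: (4/22)·0.16667 + (6/22)·0.50000 + (6/22)·1.00000 + (6/22)·0.60000 = 0.6030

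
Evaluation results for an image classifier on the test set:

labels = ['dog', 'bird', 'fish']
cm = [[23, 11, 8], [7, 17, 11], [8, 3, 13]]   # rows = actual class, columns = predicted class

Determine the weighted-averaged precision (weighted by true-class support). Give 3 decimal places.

0.538

Per-class precision (TP/(TP+FP)):
  dog: TP=23, FP=7+8=15 → 23/38 = 0.6053
  bird: TP=17, FP=11+3=14 → 17/31 = 0.5484
  fish: TP=13, FP=8+11=19 → 13/32 = 0.4063
Weighted-precision = Σ (supportᵢ/N)·precisionᵢ with N=101: (42/101)·0.6053 + (35/101)·0.5484 + (24/101)·0.4063 = 0.538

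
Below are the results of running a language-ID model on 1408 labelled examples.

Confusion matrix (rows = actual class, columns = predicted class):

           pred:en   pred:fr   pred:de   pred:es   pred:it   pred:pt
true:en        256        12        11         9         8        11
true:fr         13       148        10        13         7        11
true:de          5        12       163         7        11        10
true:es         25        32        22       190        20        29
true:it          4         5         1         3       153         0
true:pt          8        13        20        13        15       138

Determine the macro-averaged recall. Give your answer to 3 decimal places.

0.756

Per-class recall (TP/(TP+FN)):
  en: TP=256, FN=12+11+9+8+11=51 → 256/307 = 0.8339
  fr: TP=148, FN=13+10+13+7+11=54 → 148/202 = 0.7327
  de: TP=163, FN=5+12+7+11+10=45 → 163/208 = 0.7837
  es: TP=190, FN=25+32+22+20+29=128 → 190/318 = 0.5975
  it: TP=153, FN=4+5+1+3+0=13 → 153/166 = 0.9217
  pt: TP=138, FN=8+13+20+13+15=69 → 138/207 = 0.6667
Macro-recall = mean = (0.8339 + 0.7327 + 0.7837 + 0.5975 + 0.9217 + 0.6667) / 6 = 0.756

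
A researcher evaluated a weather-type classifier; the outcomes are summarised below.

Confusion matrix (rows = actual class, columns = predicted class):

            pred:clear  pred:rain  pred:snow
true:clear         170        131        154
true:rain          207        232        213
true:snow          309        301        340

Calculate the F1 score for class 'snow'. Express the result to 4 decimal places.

One-vs-rest for 'snow': TP = diagonal; FP = other classes predicted 'snow'; FN = 'snow' predicted as other.
F1 score = 2·TP/(2·TP+FP+FN).
snow: TP=340, FP=154+213=367, FN=309+301=610 → 680/1657 = 0.41038

0.4104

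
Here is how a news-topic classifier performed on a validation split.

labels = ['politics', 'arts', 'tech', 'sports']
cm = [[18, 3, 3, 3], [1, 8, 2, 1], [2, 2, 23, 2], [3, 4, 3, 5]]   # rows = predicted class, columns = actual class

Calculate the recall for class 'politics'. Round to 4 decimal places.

0.7500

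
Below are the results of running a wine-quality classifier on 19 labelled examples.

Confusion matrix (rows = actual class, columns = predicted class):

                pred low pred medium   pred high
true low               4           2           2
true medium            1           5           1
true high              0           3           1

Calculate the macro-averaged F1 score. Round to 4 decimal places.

0.4845

Per-class F1 score (2·TP/(2·TP+FP+FN)):
  low: TP=4, FP=1+0=1, FN=2+2=4 → 8/13 = 0.61538
  medium: TP=5, FP=2+3=5, FN=1+1=2 → 10/17 = 0.58824
  high: TP=1, FP=2+1=3, FN=0+3=3 → 2/8 = 0.25000
Macro-F1 score = mean = (0.61538 + 0.58824 + 0.25000) / 3 = 0.4845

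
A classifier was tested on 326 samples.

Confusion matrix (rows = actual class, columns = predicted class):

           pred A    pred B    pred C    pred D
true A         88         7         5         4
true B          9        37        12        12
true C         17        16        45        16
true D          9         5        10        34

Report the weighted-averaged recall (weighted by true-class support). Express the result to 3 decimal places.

Per-class recall (TP/(TP+FN)):
  A: TP=88, FN=7+5+4=16 → 88/104 = 0.8462
  B: TP=37, FN=9+12+12=33 → 37/70 = 0.5286
  C: TP=45, FN=17+16+16=49 → 45/94 = 0.4787
  D: TP=34, FN=9+5+10=24 → 34/58 = 0.5862
Weighted-recall = Σ (supportᵢ/N)·recallᵢ with N=326: (104/326)·0.8462 + (70/326)·0.5286 + (94/326)·0.4787 + (58/326)·0.5862 = 0.626

0.626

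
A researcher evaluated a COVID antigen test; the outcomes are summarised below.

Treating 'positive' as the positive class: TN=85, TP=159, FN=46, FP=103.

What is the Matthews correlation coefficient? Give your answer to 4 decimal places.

0.2413

MCC = (TP·TN − FP·FN) / √((TP+FP)(TP+FN)(TN+FP)(TN+FN))
Numerator = 159·85 − 103·46 = 8777
Denominator = √(262·205·188·131) = √1322769880 = 36369.9035
MCC = 8777 / 36369.9035 = 0.2413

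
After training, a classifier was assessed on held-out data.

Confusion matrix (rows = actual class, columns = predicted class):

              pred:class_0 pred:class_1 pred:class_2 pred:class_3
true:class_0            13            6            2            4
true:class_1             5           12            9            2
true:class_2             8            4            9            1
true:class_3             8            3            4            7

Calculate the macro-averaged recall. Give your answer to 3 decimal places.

0.419

Per-class recall (TP/(TP+FN)):
  class_0: TP=13, FN=6+2+4=12 → 13/25 = 0.5200
  class_1: TP=12, FN=5+9+2=16 → 12/28 = 0.4286
  class_2: TP=9, FN=8+4+1=13 → 9/22 = 0.4091
  class_3: TP=7, FN=8+3+4=15 → 7/22 = 0.3182
Macro-recall = mean = (0.5200 + 0.4286 + 0.4091 + 0.3182) / 4 = 0.419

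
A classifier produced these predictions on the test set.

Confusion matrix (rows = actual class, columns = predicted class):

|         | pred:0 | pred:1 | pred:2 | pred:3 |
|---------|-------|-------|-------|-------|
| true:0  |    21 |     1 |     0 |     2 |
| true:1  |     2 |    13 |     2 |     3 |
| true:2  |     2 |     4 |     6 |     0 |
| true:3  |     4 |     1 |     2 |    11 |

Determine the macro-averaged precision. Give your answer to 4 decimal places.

Per-class precision (TP/(TP+FP)):
  0: TP=21, FP=2+2+4=8 → 21/29 = 0.72414
  1: TP=13, FP=1+4+1=6 → 13/19 = 0.68421
  2: TP=6, FP=0+2+2=4 → 6/10 = 0.60000
  3: TP=11, FP=2+3+0=5 → 11/16 = 0.68750
Macro-precision = mean = (0.72414 + 0.68421 + 0.60000 + 0.68750) / 4 = 0.6740

0.6740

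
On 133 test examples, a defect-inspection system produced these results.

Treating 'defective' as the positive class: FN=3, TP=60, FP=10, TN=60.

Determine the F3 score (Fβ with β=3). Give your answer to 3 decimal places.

Fβ = (1+β²)·TP / ((1+β²)·TP + β²·FN + FP), with β²=9
= 10·60 / (10·60 + 9·3 + 10) = 0.942

0.942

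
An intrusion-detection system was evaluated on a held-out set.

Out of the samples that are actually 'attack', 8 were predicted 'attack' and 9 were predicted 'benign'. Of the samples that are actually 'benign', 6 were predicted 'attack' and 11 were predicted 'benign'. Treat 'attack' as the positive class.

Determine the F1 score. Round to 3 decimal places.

0.516

Precision = TP/(TP+FP) = 8/14 = 0.5714
Recall = TP/(TP+FN) = 8/17 = 0.4706
F1 = 2·TP/(2·TP+FP+FN) = 16/31 = 0.516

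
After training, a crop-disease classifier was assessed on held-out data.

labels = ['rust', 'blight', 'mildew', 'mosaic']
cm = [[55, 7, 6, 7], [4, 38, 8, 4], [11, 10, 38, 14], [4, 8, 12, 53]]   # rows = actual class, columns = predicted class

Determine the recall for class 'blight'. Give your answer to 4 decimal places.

0.7037

Take TP from the diagonal, FP from the rest of the 'blight' prediction marginal, FN from the rest of the 'blight' actual marginal.
recall = TP/(TP+FN).
blight: TP=38, FN=4+8+4=16 → 38/54 = 0.70370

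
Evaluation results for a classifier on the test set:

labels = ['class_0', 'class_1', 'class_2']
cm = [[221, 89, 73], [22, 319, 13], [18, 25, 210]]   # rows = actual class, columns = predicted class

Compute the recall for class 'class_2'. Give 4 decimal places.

0.8300

Take TP from the diagonal, FP from the rest of the 'class_2' prediction marginal, FN from the rest of the 'class_2' actual marginal.
recall = TP/(TP+FN).
class_2: TP=210, FN=18+25=43 → 210/253 = 0.83004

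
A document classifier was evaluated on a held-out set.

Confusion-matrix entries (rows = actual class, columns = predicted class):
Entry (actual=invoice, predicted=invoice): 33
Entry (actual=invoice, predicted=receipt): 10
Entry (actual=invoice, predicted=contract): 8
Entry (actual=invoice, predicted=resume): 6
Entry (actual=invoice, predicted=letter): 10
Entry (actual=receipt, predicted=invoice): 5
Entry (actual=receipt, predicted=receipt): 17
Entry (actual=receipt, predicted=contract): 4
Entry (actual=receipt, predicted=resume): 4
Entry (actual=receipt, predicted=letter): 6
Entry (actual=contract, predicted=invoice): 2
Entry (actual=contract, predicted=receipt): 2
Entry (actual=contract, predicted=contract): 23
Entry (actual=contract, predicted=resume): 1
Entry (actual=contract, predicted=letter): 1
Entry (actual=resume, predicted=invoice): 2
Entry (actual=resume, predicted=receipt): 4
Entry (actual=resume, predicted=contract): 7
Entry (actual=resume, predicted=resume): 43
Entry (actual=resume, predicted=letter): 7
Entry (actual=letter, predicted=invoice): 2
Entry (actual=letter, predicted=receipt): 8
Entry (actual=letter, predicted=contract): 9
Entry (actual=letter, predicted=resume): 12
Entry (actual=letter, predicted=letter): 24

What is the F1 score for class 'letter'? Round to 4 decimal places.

0.4660

Take TP from the diagonal, FP from the rest of the 'letter' prediction marginal, FN from the rest of the 'letter' actual marginal.
F1 score = 2·TP/(2·TP+FP+FN).
letter: TP=24, FP=10+6+1+7=24, FN=2+8+9+12=31 → 48/103 = 0.46602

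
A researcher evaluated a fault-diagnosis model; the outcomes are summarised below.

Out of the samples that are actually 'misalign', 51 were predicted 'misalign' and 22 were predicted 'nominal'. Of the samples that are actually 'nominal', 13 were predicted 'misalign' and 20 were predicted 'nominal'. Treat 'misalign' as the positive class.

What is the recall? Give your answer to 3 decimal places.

Recall = TP/(TP+FN) = 51/(51+22) = 51/73 = 0.699

0.699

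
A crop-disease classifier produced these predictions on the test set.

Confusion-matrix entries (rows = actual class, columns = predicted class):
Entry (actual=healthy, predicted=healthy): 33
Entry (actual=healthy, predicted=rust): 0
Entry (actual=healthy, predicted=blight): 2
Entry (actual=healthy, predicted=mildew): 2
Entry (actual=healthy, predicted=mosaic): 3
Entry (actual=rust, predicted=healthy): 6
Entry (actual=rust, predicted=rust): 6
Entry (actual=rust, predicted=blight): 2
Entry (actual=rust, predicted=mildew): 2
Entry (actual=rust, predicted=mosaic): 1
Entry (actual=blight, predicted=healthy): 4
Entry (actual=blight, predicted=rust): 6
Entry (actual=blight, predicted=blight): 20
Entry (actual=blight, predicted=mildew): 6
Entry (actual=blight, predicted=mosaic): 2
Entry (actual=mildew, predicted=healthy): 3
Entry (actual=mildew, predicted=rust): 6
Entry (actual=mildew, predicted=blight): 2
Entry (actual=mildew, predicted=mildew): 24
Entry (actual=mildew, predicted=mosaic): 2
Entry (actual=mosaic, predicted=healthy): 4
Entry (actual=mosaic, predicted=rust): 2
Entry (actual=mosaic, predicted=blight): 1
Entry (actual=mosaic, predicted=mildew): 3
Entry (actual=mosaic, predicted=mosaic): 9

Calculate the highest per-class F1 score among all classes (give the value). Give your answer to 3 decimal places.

Per-class F1 score (2·TP/(2·TP+FP+FN)):
  healthy: TP=33, FP=6+4+3+4=17, FN=0+2+2+3=7 → 66/90 = 0.7333
  rust: TP=6, FP=0+6+6+2=14, FN=6+2+2+1=11 → 12/37 = 0.3243
  blight: TP=20, FP=2+2+2+1=7, FN=4+6+6+2=18 → 40/65 = 0.6154
  mildew: TP=24, FP=2+2+6+3=13, FN=3+6+2+2=13 → 48/74 = 0.6486
  mosaic: TP=9, FP=3+1+2+2=8, FN=4+2+1+3=10 → 18/36 = 0.5000
Highest is class 'healthy' with F1 score = 0.733.

0.733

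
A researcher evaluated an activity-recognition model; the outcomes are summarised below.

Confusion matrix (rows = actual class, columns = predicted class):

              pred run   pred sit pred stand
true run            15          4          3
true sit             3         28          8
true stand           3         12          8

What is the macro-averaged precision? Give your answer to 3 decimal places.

0.591

Per-class precision (TP/(TP+FP)):
  run: TP=15, FP=3+3=6 → 15/21 = 0.7143
  sit: TP=28, FP=4+12=16 → 28/44 = 0.6364
  stand: TP=8, FP=3+8=11 → 8/19 = 0.4211
Macro-precision = mean = (0.7143 + 0.6364 + 0.4211) / 3 = 0.591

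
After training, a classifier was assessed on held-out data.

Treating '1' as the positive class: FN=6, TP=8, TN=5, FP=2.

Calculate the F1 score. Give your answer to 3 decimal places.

0.667

Precision = TP/(TP+FP) = 8/10 = 0.8000
Recall = TP/(TP+FN) = 8/14 = 0.5714
F1 = 2·TP/(2·TP+FP+FN) = 16/24 = 0.667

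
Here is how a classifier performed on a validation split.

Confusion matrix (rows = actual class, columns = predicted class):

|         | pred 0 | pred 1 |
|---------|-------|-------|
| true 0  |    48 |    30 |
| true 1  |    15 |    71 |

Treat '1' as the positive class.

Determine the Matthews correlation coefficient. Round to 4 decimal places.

MCC = (TP·TN − FP·FN) / √((TP+FP)(TP+FN)(TN+FP)(TN+FN))
Numerator = 71·48 − 30·15 = 2958
Denominator = √(101·86·78·63) = √42683004 = 6533.2231
MCC = 2958 / 6533.2231 = 0.4528

0.4528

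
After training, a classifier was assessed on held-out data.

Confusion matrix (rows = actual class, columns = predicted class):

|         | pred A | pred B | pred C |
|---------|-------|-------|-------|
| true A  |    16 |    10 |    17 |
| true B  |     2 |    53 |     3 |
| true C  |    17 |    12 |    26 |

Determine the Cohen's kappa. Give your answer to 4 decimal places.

Observed agreement pₒ = trace/N = 95/156 = 0.60897
Expected agreement pₑ = Σ (rowᵢ·colᵢ)/N² = (43·35 + 58·75 + 55·46)/156² = 0.34455
κ = (pₒ − pₑ)/(1 − pₑ) = (0.60897 − 0.34455)/(1 − 0.34455) = 0.4034

0.4034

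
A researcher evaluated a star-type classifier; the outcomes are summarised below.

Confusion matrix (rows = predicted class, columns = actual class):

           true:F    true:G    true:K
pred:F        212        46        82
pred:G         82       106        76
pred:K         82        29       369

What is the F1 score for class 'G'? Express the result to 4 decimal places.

0.4764

Treat 'G' as positive and all other classes as negative.
F1 score = 2·TP/(2·TP+FP+FN).
G: TP=106, FP=82+76=158, FN=46+29=75 → 212/445 = 0.47640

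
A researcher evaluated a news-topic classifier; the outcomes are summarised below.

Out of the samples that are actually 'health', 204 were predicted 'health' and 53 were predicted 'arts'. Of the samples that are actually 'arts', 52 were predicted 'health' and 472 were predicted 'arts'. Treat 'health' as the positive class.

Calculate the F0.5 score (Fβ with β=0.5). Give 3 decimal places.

Fβ = (1+β²)·TP / ((1+β²)·TP + β²·FN + FP), with β²=1/4
= 1.25·204 / (1.25·204 + 0.25·53 + 52) = 0.796

0.796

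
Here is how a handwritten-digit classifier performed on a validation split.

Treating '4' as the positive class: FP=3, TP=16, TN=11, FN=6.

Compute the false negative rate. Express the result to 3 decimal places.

FNR = FN/(FN+TP) = 6/(6+16) = 0.273

0.273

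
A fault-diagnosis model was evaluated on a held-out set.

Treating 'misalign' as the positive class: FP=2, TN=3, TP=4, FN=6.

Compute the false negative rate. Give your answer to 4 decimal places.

FNR = FN/(FN+TP) = 6/(6+4) = 0.6000

0.6000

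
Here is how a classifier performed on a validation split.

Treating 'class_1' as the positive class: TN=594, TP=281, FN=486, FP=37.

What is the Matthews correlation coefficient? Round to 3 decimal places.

0.365

MCC = (TP·TN − FP·FN) / √((TP+FP)(TP+FN)(TN+FP)(TN+FN))
Numerator = 281·594 − 37·486 = 148932
Denominator = √(318·767·631·1080) = √166217060880 = 407697.2662
MCC = 148932 / 407697.2662 = 0.365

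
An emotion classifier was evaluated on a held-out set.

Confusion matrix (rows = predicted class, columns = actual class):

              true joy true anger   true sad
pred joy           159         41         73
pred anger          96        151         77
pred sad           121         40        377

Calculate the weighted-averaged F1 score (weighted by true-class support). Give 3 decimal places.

0.602

Per-class F1 score (2·TP/(2·TP+FP+FN)):
  joy: TP=159, FP=41+73=114, FN=96+121=217 → 318/649 = 0.4900
  anger: TP=151, FP=96+77=173, FN=41+40=81 → 302/556 = 0.5432
  sad: TP=377, FP=121+40=161, FN=73+77=150 → 754/1065 = 0.7080
Weighted-F1 score = Σ (supportᵢ/N)·F1 scoreᵢ with N=1135: (376/1135)·0.4900 + (232/1135)·0.5432 + (527/1135)·0.7080 = 0.602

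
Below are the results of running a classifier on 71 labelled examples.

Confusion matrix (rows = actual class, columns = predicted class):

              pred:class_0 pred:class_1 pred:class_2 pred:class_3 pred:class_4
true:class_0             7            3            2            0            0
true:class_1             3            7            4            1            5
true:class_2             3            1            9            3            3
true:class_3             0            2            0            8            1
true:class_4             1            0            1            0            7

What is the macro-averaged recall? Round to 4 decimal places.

Per-class recall (TP/(TP+FN)):
  class_0: TP=7, FN=3+2+0+0=5 → 7/12 = 0.58333
  class_1: TP=7, FN=3+4+1+5=13 → 7/20 = 0.35000
  class_2: TP=9, FN=3+1+3+3=10 → 9/19 = 0.47368
  class_3: TP=8, FN=0+2+0+1=3 → 8/11 = 0.72727
  class_4: TP=7, FN=1+0+1+0=2 → 7/9 = 0.77778
Macro-recall = mean = (0.58333 + 0.35000 + 0.47368 + 0.72727 + 0.77778) / 5 = 0.5824

0.5824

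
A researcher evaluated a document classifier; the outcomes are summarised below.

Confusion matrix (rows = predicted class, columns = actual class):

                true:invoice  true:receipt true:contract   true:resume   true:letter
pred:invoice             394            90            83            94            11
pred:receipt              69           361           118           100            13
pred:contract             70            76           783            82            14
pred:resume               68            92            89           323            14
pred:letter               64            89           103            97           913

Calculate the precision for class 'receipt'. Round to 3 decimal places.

One-vs-rest for 'receipt': TP = diagonal; FP = other classes predicted 'receipt'; FN = 'receipt' predicted as other.
precision = TP/(TP+FP).
receipt: TP=361, FP=69+118+100+13=300 → 361/661 = 0.5461

0.546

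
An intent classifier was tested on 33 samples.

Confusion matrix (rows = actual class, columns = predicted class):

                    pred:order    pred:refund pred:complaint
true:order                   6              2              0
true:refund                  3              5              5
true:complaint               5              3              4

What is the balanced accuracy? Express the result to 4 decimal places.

0.4893

Balanced accuracy = mean of per-class recall.
  order: recall = 6/8 = 0.75000
  refund: recall = 5/13 = 0.38462
  complaint: recall = 4/12 = 0.33333
Mean = (0.75000 + 0.38462 + 0.33333) / 3 = 0.4893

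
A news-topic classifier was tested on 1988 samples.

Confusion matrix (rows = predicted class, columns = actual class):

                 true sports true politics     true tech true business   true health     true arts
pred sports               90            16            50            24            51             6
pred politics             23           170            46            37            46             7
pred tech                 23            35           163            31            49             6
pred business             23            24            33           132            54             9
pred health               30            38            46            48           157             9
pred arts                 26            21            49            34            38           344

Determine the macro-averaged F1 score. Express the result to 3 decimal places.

Per-class F1 score (2·TP/(2·TP+FP+FN)):
  sports: TP=90, FP=16+50+24+51+6=147, FN=23+23+23+30+26=125 → 180/452 = 0.3982
  politics: TP=170, FP=23+46+37+46+7=159, FN=16+35+24+38+21=134 → 340/633 = 0.5371
  tech: TP=163, FP=23+35+31+49+6=144, FN=50+46+33+46+49=224 → 326/694 = 0.4697
  business: TP=132, FP=23+24+33+54+9=143, FN=24+37+31+48+34=174 → 264/581 = 0.4544
  health: TP=157, FP=30+38+46+48+9=171, FN=51+46+49+54+38=238 → 314/723 = 0.4343
  arts: TP=344, FP=26+21+49+34+38=168, FN=6+7+6+9+9=37 → 688/893 = 0.7704
Macro-F1 score = mean = (0.3982 + 0.5371 + 0.4697 + 0.4544 + 0.4343 + 0.7704) / 6 = 0.511

0.511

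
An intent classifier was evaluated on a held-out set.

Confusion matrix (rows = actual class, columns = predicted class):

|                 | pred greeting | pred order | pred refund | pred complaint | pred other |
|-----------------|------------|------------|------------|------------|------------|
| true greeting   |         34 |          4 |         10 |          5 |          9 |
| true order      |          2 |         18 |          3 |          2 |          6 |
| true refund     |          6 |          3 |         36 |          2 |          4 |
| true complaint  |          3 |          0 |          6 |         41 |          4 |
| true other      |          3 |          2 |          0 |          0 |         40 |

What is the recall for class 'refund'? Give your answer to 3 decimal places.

0.706

One-vs-rest for 'refund': TP = diagonal; FP = other classes predicted 'refund'; FN = 'refund' predicted as other.
recall = TP/(TP+FN).
refund: TP=36, FN=6+3+2+4=15 → 36/51 = 0.7059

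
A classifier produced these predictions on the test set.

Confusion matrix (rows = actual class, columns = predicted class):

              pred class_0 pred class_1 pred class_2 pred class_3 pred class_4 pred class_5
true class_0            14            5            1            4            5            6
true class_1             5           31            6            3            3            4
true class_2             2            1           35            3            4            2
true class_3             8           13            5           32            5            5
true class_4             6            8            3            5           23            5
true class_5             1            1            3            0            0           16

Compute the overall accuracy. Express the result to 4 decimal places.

0.5531

Accuracy = trace / total = (14+31+35+32+23+16=151) / 273 = 151/273 = 0.5531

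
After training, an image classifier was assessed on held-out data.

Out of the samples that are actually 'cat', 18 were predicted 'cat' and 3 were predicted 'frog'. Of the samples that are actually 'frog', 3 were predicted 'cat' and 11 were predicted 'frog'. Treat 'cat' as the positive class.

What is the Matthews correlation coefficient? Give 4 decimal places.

0.6429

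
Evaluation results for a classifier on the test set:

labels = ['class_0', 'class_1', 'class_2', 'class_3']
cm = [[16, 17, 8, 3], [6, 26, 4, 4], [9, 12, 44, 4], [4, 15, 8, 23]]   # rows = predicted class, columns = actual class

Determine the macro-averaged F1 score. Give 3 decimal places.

0.522

Per-class F1 score (2·TP/(2·TP+FP+FN)):
  class_0: TP=16, FP=17+8+3=28, FN=6+9+4=19 → 32/79 = 0.4051
  class_1: TP=26, FP=6+4+4=14, FN=17+12+15=44 → 52/110 = 0.4727
  class_2: TP=44, FP=9+12+4=25, FN=8+4+8=20 → 88/133 = 0.6617
  class_3: TP=23, FP=4+15+8=27, FN=3+4+4=11 → 46/84 = 0.5476
Macro-F1 score = mean = (0.4051 + 0.4727 + 0.6617 + 0.5476) / 4 = 0.522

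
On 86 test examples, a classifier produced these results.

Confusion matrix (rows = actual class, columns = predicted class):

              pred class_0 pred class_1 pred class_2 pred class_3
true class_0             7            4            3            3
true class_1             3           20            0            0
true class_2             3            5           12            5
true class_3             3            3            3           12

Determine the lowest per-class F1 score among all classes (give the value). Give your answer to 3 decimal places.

Per-class F1 score (2·TP/(2·TP+FP+FN)):
  class_0: TP=7, FP=3+3+3=9, FN=4+3+3=10 → 14/33 = 0.4242
  class_1: TP=20, FP=4+5+3=12, FN=3+0+0=3 → 40/55 = 0.7273
  class_2: TP=12, FP=3+0+3=6, FN=3+5+5=13 → 24/43 = 0.5581
  class_3: TP=12, FP=3+0+5=8, FN=3+3+3=9 → 24/41 = 0.5854
Lowest is class 'class_0' with F1 score = 0.424.

0.424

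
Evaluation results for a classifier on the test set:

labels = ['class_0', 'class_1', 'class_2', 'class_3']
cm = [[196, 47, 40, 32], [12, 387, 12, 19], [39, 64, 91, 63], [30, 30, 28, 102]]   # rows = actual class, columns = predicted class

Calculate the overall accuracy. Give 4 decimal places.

0.6510

Accuracy = trace / total = (196+387+91+102=776) / 1192 = 776/1192 = 0.6510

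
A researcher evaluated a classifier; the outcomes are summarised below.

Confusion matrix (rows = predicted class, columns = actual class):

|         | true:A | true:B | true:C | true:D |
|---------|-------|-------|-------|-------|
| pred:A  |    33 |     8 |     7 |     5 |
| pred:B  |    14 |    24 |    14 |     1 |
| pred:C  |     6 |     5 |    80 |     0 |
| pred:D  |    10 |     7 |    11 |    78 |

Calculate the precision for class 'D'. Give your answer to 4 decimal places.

0.7358

Treat 'D' as positive and all other classes as negative.
precision = TP/(TP+FP).
D: TP=78, FP=10+7+11=28 → 78/106 = 0.73585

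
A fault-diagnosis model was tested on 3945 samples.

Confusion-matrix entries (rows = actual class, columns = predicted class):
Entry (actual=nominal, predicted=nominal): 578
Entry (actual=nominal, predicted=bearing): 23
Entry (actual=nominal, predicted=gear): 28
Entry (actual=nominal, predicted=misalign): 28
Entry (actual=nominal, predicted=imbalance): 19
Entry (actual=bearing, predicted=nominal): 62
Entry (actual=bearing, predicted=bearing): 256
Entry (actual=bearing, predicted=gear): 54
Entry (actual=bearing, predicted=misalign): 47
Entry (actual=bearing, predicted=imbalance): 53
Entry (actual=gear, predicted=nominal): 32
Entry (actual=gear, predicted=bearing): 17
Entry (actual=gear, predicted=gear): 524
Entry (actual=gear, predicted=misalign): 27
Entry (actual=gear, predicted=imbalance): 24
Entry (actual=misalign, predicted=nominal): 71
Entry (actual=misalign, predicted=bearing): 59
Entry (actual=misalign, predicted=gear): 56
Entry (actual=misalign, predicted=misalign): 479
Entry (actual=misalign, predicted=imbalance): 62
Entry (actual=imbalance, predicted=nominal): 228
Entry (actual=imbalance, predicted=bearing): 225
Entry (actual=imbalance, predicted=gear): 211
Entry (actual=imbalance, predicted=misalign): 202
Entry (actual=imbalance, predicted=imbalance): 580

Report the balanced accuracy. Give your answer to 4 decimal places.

0.6594

Balanced accuracy = mean of per-class recall.
  nominal: recall = 578/676 = 0.85503
  bearing: recall = 256/472 = 0.54237
  gear: recall = 524/624 = 0.83974
  misalign: recall = 479/727 = 0.65887
  imbalance: recall = 580/1446 = 0.40111
Mean = (0.85503 + 0.54237 + 0.83974 + 0.65887 + 0.40111) / 5 = 0.6594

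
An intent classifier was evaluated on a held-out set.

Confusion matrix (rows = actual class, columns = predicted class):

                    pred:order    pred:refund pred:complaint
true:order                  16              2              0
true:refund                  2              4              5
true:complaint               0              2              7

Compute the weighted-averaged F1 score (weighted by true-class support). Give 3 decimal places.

0.701

Per-class F1 score (2·TP/(2·TP+FP+FN)):
  order: TP=16, FP=2+0=2, FN=2+0=2 → 32/36 = 0.8889
  refund: TP=4, FP=2+2=4, FN=2+5=7 → 8/19 = 0.4211
  complaint: TP=7, FP=0+5=5, FN=0+2=2 → 14/21 = 0.6667
Weighted-F1 score = Σ (supportᵢ/N)·F1 scoreᵢ with N=38: (18/38)·0.8889 + (11/38)·0.4211 + (9/38)·0.6667 = 0.701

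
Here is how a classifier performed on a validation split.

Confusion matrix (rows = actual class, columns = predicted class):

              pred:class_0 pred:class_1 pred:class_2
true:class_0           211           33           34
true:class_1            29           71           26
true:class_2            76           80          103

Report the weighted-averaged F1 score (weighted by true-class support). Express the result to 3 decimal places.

Per-class F1 score (2·TP/(2·TP+FP+FN)):
  class_0: TP=211, FP=29+76=105, FN=33+34=67 → 422/594 = 0.7104
  class_1: TP=71, FP=33+80=113, FN=29+26=55 → 142/310 = 0.4581
  class_2: TP=103, FP=34+26=60, FN=76+80=156 → 206/422 = 0.4882
Weighted-F1 score = Σ (supportᵢ/N)·F1 scoreᵢ with N=663: (278/663)·0.7104 + (126/663)·0.4581 + (259/663)·0.4882 = 0.576

0.576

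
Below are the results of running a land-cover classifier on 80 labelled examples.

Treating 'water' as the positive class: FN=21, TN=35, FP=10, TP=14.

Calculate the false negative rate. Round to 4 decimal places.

FNR = FN/(FN+TP) = 21/(21+14) = 0.6000

0.6000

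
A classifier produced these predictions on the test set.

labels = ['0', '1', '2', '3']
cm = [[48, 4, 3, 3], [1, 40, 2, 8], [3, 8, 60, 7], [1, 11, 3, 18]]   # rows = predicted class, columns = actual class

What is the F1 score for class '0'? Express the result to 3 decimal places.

One-vs-rest for '0': TP = diagonal; FP = other classes predicted '0'; FN = '0' predicted as other.
F1 score = 2·TP/(2·TP+FP+FN).
0: TP=48, FP=4+3+3=10, FN=1+3+1=5 → 96/111 = 0.8649

0.865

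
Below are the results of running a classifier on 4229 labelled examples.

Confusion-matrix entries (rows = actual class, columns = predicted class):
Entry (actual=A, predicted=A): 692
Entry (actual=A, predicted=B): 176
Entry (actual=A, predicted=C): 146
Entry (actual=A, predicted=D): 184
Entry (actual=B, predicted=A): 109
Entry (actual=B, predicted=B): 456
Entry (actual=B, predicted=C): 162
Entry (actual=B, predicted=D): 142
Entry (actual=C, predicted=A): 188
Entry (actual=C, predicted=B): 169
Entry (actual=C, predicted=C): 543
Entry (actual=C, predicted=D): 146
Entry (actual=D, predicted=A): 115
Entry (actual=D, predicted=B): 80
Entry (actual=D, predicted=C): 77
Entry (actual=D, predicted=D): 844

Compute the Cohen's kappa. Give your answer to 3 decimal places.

Observed agreement pₒ = trace/N = 2535/4229 = 0.5994
Expected agreement pₑ = Σ (rowᵢ·colᵢ)/N² = (1198·1104 + 869·881 + 1046·928 + 1116·1316)/4229² = 0.2532
κ = (pₒ − pₑ)/(1 − pₑ) = (0.5994 − 0.2532)/(1 − 0.2532) = 0.464

0.464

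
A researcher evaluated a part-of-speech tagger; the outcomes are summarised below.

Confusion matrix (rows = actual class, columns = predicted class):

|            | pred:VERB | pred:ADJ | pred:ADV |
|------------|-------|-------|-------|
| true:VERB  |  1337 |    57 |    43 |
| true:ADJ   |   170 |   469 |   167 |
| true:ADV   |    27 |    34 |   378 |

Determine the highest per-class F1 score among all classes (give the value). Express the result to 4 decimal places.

0.9000

Per-class F1 score (2·TP/(2·TP+FP+FN)):
  VERB: TP=1337, FP=170+27=197, FN=57+43=100 → 2674/2971 = 0.90003
  ADJ: TP=469, FP=57+34=91, FN=170+167=337 → 938/1366 = 0.68668
  ADV: TP=378, FP=43+167=210, FN=27+34=61 → 756/1027 = 0.73612
Highest is class 'VERB' with F1 score = 0.9000.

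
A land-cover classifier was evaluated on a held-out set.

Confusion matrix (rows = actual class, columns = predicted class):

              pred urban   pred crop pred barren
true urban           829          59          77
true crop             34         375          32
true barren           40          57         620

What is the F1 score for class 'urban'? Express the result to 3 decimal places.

Take TP from the diagonal, FP from the rest of the 'urban' prediction marginal, FN from the rest of the 'urban' actual marginal.
F1 score = 2·TP/(2·TP+FP+FN).
urban: TP=829, FP=34+40=74, FN=59+77=136 → 1658/1868 = 0.8876

0.888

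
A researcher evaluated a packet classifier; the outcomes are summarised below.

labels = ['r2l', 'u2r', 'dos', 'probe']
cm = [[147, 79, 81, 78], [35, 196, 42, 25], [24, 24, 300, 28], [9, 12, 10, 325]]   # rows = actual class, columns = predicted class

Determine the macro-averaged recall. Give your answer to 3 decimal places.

0.688

Per-class recall (TP/(TP+FN)):
  r2l: TP=147, FN=79+81+78=238 → 147/385 = 0.3818
  u2r: TP=196, FN=35+42+25=102 → 196/298 = 0.6577
  dos: TP=300, FN=24+24+28=76 → 300/376 = 0.7979
  probe: TP=325, FN=9+12+10=31 → 325/356 = 0.9129
Macro-recall = mean = (0.3818 + 0.6577 + 0.7979 + 0.9129) / 4 = 0.688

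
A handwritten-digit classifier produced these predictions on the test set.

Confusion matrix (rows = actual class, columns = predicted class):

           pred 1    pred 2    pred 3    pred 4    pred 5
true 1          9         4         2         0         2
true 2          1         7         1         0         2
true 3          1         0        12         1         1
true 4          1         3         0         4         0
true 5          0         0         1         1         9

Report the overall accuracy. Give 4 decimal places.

0.6613

Accuracy = trace / total = (9+7+12+4+9=41) / 62 = 41/62 = 0.6613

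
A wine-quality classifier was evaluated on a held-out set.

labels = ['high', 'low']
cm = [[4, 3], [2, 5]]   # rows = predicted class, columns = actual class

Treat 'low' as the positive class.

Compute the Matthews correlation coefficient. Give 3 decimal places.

MCC = (TP·TN − FP·FN) / √((TP+FP)(TP+FN)(TN+FP)(TN+FN))
Numerator = 5·4 − 2·3 = 14
Denominator = √(7·8·6·7) = √2352 = 48.4974
MCC = 14 / 48.4974 = 0.289

0.289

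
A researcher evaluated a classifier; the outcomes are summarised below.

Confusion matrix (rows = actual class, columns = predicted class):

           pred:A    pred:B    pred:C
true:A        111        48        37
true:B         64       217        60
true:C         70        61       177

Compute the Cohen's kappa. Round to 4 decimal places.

0.3893

Observed agreement pₒ = trace/N = 505/845 = 0.59763
Expected agreement pₑ = Σ (rowᵢ·colᵢ)/N² = (196·245 + 341·326 + 308·274)/845² = 0.34113
κ = (pₒ − pₑ)/(1 − pₑ) = (0.59763 − 0.34113)/(1 − 0.34113) = 0.3893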